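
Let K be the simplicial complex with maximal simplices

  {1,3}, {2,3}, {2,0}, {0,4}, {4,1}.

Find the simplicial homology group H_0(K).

H_0 = Z.

Take the total order 0 < 1 < 2 < 3 < 4 on the vertex set. Then K (dimension 1) consists of the simplices:

  0-simplices (5): [0], [1], [2], [3], [4]
  1-simplices (5): [0,2], [0,4], [1,3], [1,4], [2,3]

Hence C_0 ≅ Z^5, C_1 ≅ Z^5.

Boundary ∂_1: C_1 → C_0 is given by ∂[p,q] = [q] − [p].
This gives a 5×5 integer matrix of rank 4; reducing to Smith normal form yields diagonal entries (1,1,1,1).

Computing H_k = (kernel of ∂_k) / (image of ∂_{k+1}):

  H_0: rank C_0 − rank ∂_1 = 5 − 4 = 1, and the invariant factors of ∂_1 are all 1, so H_0 = Z.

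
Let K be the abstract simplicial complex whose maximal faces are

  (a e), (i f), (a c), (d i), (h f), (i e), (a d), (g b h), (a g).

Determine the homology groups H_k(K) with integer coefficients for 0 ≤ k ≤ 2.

Order the vertices as a < b < c < d < e < f < g < h < i. Listing each simplex with vertices in this order, K has dimension 2 with simplices:

  0-simplices (9): a, b, c, d, e, f, g, h, i
  1-simplices (11): ac, ad, ae, ag, bg, bh, di, ei, fh, fi, gh
  2-simplices (1): bgh

giving chain groups C_0 ≅ Z^9, C_1 ≅ Z^11, C_2 ≅ Z^1.

Boundary ∂_1: C_1 → C_0 sends each edge [p,q] (with p < q) to q − p.
As a 9×11 matrix over Z this has rank 8, with invariant factors (1,1,1,1,1,1,1,1).

The boundary map ∂_2: C_2 → C_1 maps a triangle to the signed sum of its edges. For instance
  ∂bgh = gh − bh + bg.
The 11×1 boundary matrix has rank 1 and Smith normal form diag(1).

Now H_k = ker ∂_k / im ∂_{k+1}, so:

  H_0: rank C_0 − rank ∂_1 = 9 − 8 = 1, and the invariant factors of ∂_1 are all 1, so H_0 = Z.
  H_1: rank ker ∂_1 − rank ∂_2 = (11 − 8) − 1 = 2, and the invariant factors of ∂_2 are all 1, so H_1 = Z^2.
  H_2: rank ker ∂_2 − rank ∂_3 = (1 − 1) − 0 = 0, and there is no ∂_3, so H_2 = 0.

As a check, the Euler characteristic is 9 − 11 + 1 = -1, which agrees with 1 − 2 + 0 = -1.

H_0 ≅ Z,  H_1 ≅ Z^2,  H_2 = 0.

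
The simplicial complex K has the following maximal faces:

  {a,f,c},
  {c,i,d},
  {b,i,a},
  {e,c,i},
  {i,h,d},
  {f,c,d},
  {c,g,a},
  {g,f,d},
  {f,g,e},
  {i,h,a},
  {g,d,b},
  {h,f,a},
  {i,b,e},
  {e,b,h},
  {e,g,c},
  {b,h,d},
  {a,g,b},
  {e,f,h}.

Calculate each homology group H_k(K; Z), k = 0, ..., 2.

H_0 = Z,  H_1 = Z ⊕ Z_2,  H_2 = 0.

K has 9 vertices, 27 edges, 18 triangles.
rank ∂_0 = 0, rank ∂_1 = 8 ⇒ b_0 = 9 − 0 − 8 = 1; all invariant factors of ∂_1 are 1 so no torsion. So H_0 = Z.
rank ∂_1 = 8, rank ∂_2 = 18 ⇒ b_1 = 27 − 8 − 18 = 1; ∂_2 has invariant factor(s) [2] giving torsion. So H_1 = Z ⊕ Z_2.
rank ∂_2 = 18, rank ∂_3 = 0 ⇒ b_2 = 18 − 18 − 0 = 0. So H_2 = 0.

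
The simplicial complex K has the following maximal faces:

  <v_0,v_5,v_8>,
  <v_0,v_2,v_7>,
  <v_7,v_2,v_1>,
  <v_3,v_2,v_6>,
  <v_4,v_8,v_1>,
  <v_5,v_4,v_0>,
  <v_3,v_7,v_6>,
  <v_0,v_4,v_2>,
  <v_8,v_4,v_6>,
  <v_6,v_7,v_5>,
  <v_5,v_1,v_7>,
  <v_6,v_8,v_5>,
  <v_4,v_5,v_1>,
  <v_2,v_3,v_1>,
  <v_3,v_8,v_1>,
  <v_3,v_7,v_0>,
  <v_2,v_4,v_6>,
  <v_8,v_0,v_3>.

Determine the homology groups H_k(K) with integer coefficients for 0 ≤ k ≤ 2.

We work with the vertex ordering v_0 < v_1 < v_2 < v_3 < v_4 < v_5 < v_6 < v_7 < v_8. The simplices of K, each written with vertices in increasing order, are:

  0-simplices (9): [v_0], [v_1], [v_2], [v_3], [v_4], [v_5], [v_6], [v_7], [v_8]
  1-simplices (27): (27 of them)
  2-simplices (18): (18 of them)

giving chain groups C_0 ≅ Z^9, C_1 ≅ Z^27, C_2 ≅ Z^18.

Boundary ∂_1: C_1 → C_0 maps an edge to its endpoints' difference, ∂[p,q] = q − p.
As a 9×27 matrix over Z this has rank 8, with invariant factors (1,1,1,1,1,1,1,1).

∂_2: C_2 → C_1 sends each 2-simplex [p,q,r] to [q,r] − [p,r] + [p,q]. For instance
  ∂[v_2,v_3,v_6] = [v_3,v_6] − [v_2,v_6] + [v_2,v_3],
  ∂[v_2,v_4,v_6] = [v_4,v_6] − [v_2,v_6] + [v_2,v_4].
As a 27×18 matrix over Z this has rank 18, with invariant factors (1,1,1,1,1,1,1,1,1,1,1,1,1,1,1,1,1,2).

Now H_k = ker ∂_k / im ∂_{k+1}, so:

  H_0: rank C_0 − rank ∂_1 = 9 − 8 = 1, and the invariant factors of ∂_1 are all 1, so H_0 ≅ Z.
  H_1: rank ker ∂_1 − rank ∂_2 = (27 − 8) − 18 = 1, and ∂_2 has invariant factor 2 > 1, so H_1 ≅ Z ⊕ Z/2.
  H_2: rank ker ∂_2 − rank ∂_3 = (18 − 18) − 0 = 0, and there is no ∂_3, so H_2 ≅ 0.

H_0 = Z,  H_1 = Z ⊕ Z/2,  H_2 = 0.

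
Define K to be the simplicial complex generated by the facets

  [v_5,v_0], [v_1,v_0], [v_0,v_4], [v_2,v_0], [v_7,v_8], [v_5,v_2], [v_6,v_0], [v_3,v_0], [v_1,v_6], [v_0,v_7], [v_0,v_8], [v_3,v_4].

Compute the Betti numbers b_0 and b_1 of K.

Take the total order v_0 < v_1 < v_2 < v_3 < v_4 < v_5 < v_6 < v_7 < v_8 on the vertex set. Then K (dimension 1) consists of the simplices:

  0-simplices (9): [v_0], [v_1], [v_2], [v_3], [v_4], [v_5], [v_6], [v_7], [v_8]
  1-simplices (12): [v_0,v_1], [v_0,v_2], [v_0,v_3], [v_0,v_4], [v_0,v_5], [v_0,v_6], [v_0,v_7], [v_0,v_8], [v_1,v_6], [v_2,v_5], [v_3,v_4], [v_7,v_8]

giving chain groups C_0 ≅ Z^9, C_1 ≅ Z^12.

The boundary map ∂_1: C_1 → C_0 maps an edge to its endpoints' difference, ∂[p,q] = q − p. For instance
  ∂[v_2,v_5] = [v_5] − [v_2].
The resulting 9×12 matrix has rank 8, and its Smith normal form has invariant factors (1,1,1,1,1,1,1,1).

Now H_k = ker ∂_k / im ∂_{k+1}, so:

  H_0: rank C_0 − rank ∂_1 = 9 − 8 = 1, and the invariant factors of ∂_1 are all 1, so H_0 ≅ Z.
  H_1: rank ker ∂_1 − rank ∂_2 = (12 − 8) − 0 = 4, and there is no ∂_2, so H_1 ≅ Z^4.

As a check, the Euler characteristic is 9 − 12 = -3, which agrees with 1 − 4 = -3.

Hence the Betti numbers are b_0 = 1, b_1 = 4.

b_0 = 1, b_1 = 4.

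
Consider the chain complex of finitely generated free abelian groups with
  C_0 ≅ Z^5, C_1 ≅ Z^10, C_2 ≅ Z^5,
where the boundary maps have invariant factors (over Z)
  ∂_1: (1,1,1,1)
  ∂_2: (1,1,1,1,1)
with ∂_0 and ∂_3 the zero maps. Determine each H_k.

H_0: b_0 = 5 − 0 − 4 = 1; torsion from ∂_1 factors > 1: none. So H_0 ≅ Z.
H_1: b_1 = 10 − 4 − 5 = 1; torsion from ∂_2 factors > 1: none. So H_1 ≅ Z.
H_2: b_2 = 5 − 5 − 0 = 0; torsion from ∂_3 factors > 1: none. So H_2 ≅ 0.

H_0 ≅ Z,  H_1 ≅ Z,  H_2 = 0.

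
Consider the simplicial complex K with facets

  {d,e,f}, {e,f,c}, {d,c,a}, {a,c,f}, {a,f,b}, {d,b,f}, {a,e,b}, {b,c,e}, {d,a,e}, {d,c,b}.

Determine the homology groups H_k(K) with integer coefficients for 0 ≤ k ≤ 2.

H_0 ≅ Z,  H_1 ≅ Z_2,  H_2 = 0.

Order the vertices as a < b < c < d < e < f. Listing each simplex with vertices in this order, K has dimension 2 with simplices:

  0-simplices (6): a, b, c, d, e, f
  1-simplices (15): ab, ac, ad, ae, af, bc, bd, be, bf, cd, ce, cf, de, df, ef
  2-simplices (10): abe, abf, acd, acf, ade, bcd, bce, bdf, cef, def

so the chain groups are C_0 ≅ Z^6, C_1 ≅ Z^15, C_2 ≅ Z^10.

Boundary ∂_1: C_1 → C_0 is given by ∂[p,q] = [q] − [p].
This gives a 6×15 integer matrix of rank 5; reducing to Smith normal form yields diagonal entries (1,1,1,1,1).

Boundary ∂_2: C_2 → C_1 maps a triangle to the signed sum of its edges. For instance
  ∂bdf = df − bf + bd,
  ∂bce = ce − be + bc.
This gives a 15×10 integer matrix of rank 10; reducing to Smith normal form yields diagonal entries (1,1,1,1,1,1,1,1,1,2).

Now H_k = ker ∂_k / im ∂_{k+1}, so:

  H_0: rank C_0 − rank ∂_1 = 6 − 5 = 1, and the invariant factors of ∂_1 are all 1, so H_0 = Z.
  H_1: rank ker ∂_1 − rank ∂_2 = (15 − 5) − 10 = 0, and ∂_2 has invariant factor 2 > 1, so H_1 = Z_2.
  H_2: rank ker ∂_2 − rank ∂_3 = (10 − 10) − 0 = 0, and there is no ∂_3, so H_2 = 0.

As a check, the Euler characteristic is 6 − 15 + 10 = 1, which agrees with 1 − 0 + 0 = 1.
(K is a triangulation of the real projective plane RP^2.)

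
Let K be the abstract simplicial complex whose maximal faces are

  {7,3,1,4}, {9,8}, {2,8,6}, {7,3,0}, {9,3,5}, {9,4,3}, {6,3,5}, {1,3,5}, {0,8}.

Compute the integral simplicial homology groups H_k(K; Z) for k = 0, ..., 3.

Fix the vertex order 0 < 1 < 2 < 3 < 4 < 5 < 6 < 7 < 8 < 9 and write every simplex with vertices in increasing order. Then dim K = 3 and the simplices of K are:

  0-simplices (10): [0], [1], [2], [3], [4], [5], [6], [7], [8], [9]
  1-simplices (20): [0,3], [0,7], [0,8], [1,3], [1,4], [1,5], [1,7], [2,6], [2,8], [3,4], [3,5], [3,6], [3,7], [3,9], [4,7], [4,9], [5,6], [5,9], [6,8], [8,9]
  2-simplices (10): [0,3,7], [1,3,4], [1,3,5], [1,3,7], [1,4,7], [2,6,8], [3,4,7], [3,4,9], [3,5,6], [3,5,9]
  3-simplices (1): [1,3,4,7]

giving chain groups C_0 ≅ Z^10, C_1 ≅ Z^20, C_2 ≅ Z^10, C_3 ≅ Z^1.

The boundary map ∂_1: C_1 → C_0 is given by ∂[p,q] = [q] − [p]. For instance
  ∂[3,5] = [5] − [3].
The 10×20 boundary matrix has rank 9 and Smith normal form diag(1,1,1,1,1,1,1,1,1).

∂_2: C_2 → C_1 acts by ∂[p,q,r] = [q,r] − [p,r] + [p,q]. For instance
  ∂[1,3,7] = [3,7] − [1,7] + [1,3],
  ∂[1,3,5] = [3,5] − [1,5] + [1,3].
This gives a 20×10 integer matrix of rank 9; reducing to Smith normal form yields diagonal entries (1,1,1,1,1,1,1,1,1).

The boundary map ∂_3: C_3 → C_2 sends each 3-simplex σ to the alternating sum Σ_i (−1)^i (σ with its i-th vertex removed). For instance
  ∂[1,3,4,7] = [3,4,7] − [1,4,7] + [1,3,7] − [1,3,4].
As a 10×1 matrix over Z this has rank 1, with invariant factors (1).

Reading off H_k = ker ∂_k / im ∂_{k+1}:

  H_0: rank C_0 − rank ∂_1 = 10 − 9 = 1, and the invariant factors of ∂_1 are all 1, so H_0 ≅ Z.
  H_1: rank ker ∂_1 − rank ∂_2 = (20 − 9) − 9 = 2, and the invariant factors of ∂_2 are all 1, so H_1 ≅ Z^2.
  H_2: rank ker ∂_2 − rank ∂_3 = (10 − 9) − 1 = 0, and the invariant factors of ∂_3 are all 1, so H_2 ≅ 0.
  H_3: rank ker ∂_3 − rank ∂_4 = (1 − 1) − 0 = 0, and there is no ∂_4, so H_3 ≅ 0.

H_0 = Z,  H_1 = Z^2,  H_2 = 0,  H_3 = 0.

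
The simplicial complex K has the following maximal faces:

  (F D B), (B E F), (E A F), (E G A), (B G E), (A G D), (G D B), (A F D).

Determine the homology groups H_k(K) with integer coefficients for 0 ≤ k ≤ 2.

Take the total order A < B < D < E < F < G on the vertex set. Then K (dimension 2) consists of the simplices:

  0-simplices (6): A, B, D, E, F, G
  1-simplices (12): AD, AE, AF, AG, BD, BE, BF, BG, DF, DG, EF, EG
  2-simplices (8): ADF, ADG, AEF, AEG, BDF, BDG, BEF, BEG

Hence C_0 ≅ Z^6, C_1 ≅ Z^12, C_2 ≅ Z^8.

The boundary map ∂_1: C_1 → C_0 is given by ∂[p,q] = [q] − [p]. For instance
  ∂DG = G − D.
The resulting 6×12 matrix has rank 5, and its Smith normal form has invariant factors (1,1,1,1,1).

Boundary ∂_2: C_2 → C_1 sends each 2-simplex [p,q,r] to [q,r] − [p,r] + [p,q]. For instance
  ∂BDG = DG − BG + BD,
  ∂BDF = DF − BF + BD.
As a 12×8 matrix over Z this has rank 7, with invariant factors (1,1,1,1,1,1,1).

Now H_k = ker ∂_k / im ∂_{k+1}, so:

  H_0: rank C_0 − rank ∂_1 = 6 − 5 = 1, and the invariant factors of ∂_1 are all 1, so H_0 = Z.
  H_1: rank ker ∂_1 − rank ∂_2 = (12 − 5) − 7 = 0, and the invariant factors of ∂_2 are all 1, so H_1 = 0.
  H_2: rank ker ∂_2 − rank ∂_3 = (8 − 7) − 0 = 1, and there is no ∂_3, so H_2 = Z.

(K is a triangulation of the 2-sphere S^2.)

H_0 = Z,  H_1 = 0,  H_2 = Z.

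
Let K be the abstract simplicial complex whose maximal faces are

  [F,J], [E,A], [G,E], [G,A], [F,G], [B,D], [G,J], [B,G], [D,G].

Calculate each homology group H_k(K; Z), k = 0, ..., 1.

We work with the vertex ordering A < B < D < E < F < G < J. The simplices of K, each written with vertices in increasing order, are:

  0-simplices (7): A, B, D, E, F, G, J
  1-simplices (9): AE, AG, BD, BG, DG, EG, FG, FJ, GJ

so the chain groups are C_0 ≅ Z^7, C_1 ≅ Z^9.

Boundary ∂_1: C_1 → C_0 sends each edge [p,q] (with p < q) to q − p.
As a 7×9 matrix over Z this has rank 6, with invariant factors (1,1,1,1,1,1).

From H_k ≅ ker(∂_k) / im(∂_{k+1}) we obtain:

  H_0: rank C_0 − rank ∂_1 = 7 − 6 = 1, and the invariant factors of ∂_1 are all 1, so H_0 = Z.
  H_1: rank ker ∂_1 − rank ∂_2 = (9 − 6) − 0 = 3, and there is no ∂_2, so H_1 = Z^3.

As a check, the Euler characteristic is 7 − 9 = -2, which agrees with 1 − 3 = -2.

H_0 ≅ Z,  H_1 ≅ Z^3.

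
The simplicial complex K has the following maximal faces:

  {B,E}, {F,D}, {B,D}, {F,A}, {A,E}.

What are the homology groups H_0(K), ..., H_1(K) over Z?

H_0 = Z,  H_1 = Z.

We work with the vertex ordering A < B < D < E < F. The simplices of K, each written with vertices in increasing order, are:

  0-simplices (5): A, B, D, E, F
  1-simplices (5): AE, AF, BD, BE, DF

so the chain groups are C_0 ≅ Z^5, C_1 ≅ Z^5.

Boundary ∂_1: C_1 → C_0 sends each edge [p,q] (with p < q) to q − p. For instance
  ∂DF = F − D.
The 5×5 boundary matrix has rank 4 and Smith normal form diag(1,1,1,1).

Reading off H_k = ker ∂_k / im ∂_{k+1}:

  H_0: rank C_0 − rank ∂_1 = 5 − 4 = 1, and the invariant factors of ∂_1 are all 1, so H_0 ≅ Z.
  H_1: rank ker ∂_1 − rank ∂_2 = (5 − 4) − 0 = 1, and there is no ∂_2, so H_1 ≅ Z.

(K is a triangulation of the circle S^1.)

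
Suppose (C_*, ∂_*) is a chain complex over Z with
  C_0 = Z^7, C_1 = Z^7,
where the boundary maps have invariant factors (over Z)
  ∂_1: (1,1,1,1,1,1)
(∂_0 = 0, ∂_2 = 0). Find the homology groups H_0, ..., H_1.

H_0: b_0 = 7 − 0 − 6 = 1; torsion from ∂_1 factors > 1: none. So H_0 = Z.
H_1: b_1 = 7 − 6 − 0 = 1; torsion from ∂_2 factors > 1: none. So H_1 = Z.

H_0 = Z,  H_1 = Z.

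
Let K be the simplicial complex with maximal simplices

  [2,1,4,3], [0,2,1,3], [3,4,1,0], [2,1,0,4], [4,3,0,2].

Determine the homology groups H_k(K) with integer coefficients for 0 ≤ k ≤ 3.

H_0 = Z,  H_1 = 0,  H_2 = 0,  H_3 = Z.

Fix the vertex order 0 < 1 < 2 < 3 < 4 and write every simplex with vertices in increasing order. Then dim K = 3 and the simplices of K are:

  0-simplices (5): [0], [1], [2], [3], [4]
  1-simplices (10): [0,1], [0,2], [0,3], [0,4], [1,2], [1,3], [1,4], [2,3], [2,4], [3,4]
  2-simplices (10): [0,1,2], [0,1,3], [0,1,4], [0,2,3], [0,2,4], [0,3,4], [1,2,3], [1,2,4], [1,3,4], [2,3,4]
  3-simplices (5): [0,1,2,3], [0,1,2,4], [0,1,3,4], [0,2,3,4], [1,2,3,4]

Hence C_0 ≅ Z^5, C_1 ≅ Z^10, C_2 ≅ Z^10, C_3 ≅ Z^5.

The boundary map ∂_1: C_1 → C_0 is given by ∂[p,q] = [q] − [p].
This gives a 5×10 integer matrix of rank 4; reducing to Smith normal form yields diagonal entries (1,1,1,1).

∂_2: C_2 → C_1 maps a triangle to the signed sum of its edges. For instance
  ∂[0,3,4] = [3,4] − [0,4] + [0,3],
  ∂[1,2,4] = [2,4] − [1,4] + [1,2].
This gives a 10×10 integer matrix of rank 6; reducing to Smith normal form yields diagonal entries (1,1,1,1,1,1).

∂_3: C_3 → C_2 sends each 3-simplex σ to the alternating sum Σ_i (−1)^i (σ with its i-th vertex removed). For instance
  ∂[1,2,3,4] = [2,3,4] − [1,3,4] + [1,2,4] − [1,2,3],
  ∂[0,1,3,4] = [1,3,4] − [0,3,4] + [0,1,4] − [0,1,3].
This gives a 10×5 integer matrix of rank 4; reducing to Smith normal form yields diagonal entries (1,1,1,1).

Reading off H_k = ker ∂_k / im ∂_{k+1}:

  H_0: rank C_0 − rank ∂_1 = 5 − 4 = 1, and the invariant factors of ∂_1 are all 1, so H_0 = Z.
  H_1: rank ker ∂_1 − rank ∂_2 = (10 − 4) − 6 = 0, and the invariant factors of ∂_2 are all 1, so H_1 = 0.
  H_2: rank ker ∂_2 − rank ∂_3 = (10 − 6) − 4 = 0, and the invariant factors of ∂_3 are all 1, so H_2 = 0.
  H_3: rank ker ∂_3 − rank ∂_4 = (5 − 4) − 0 = 1, and there is no ∂_4, so H_3 = Z.

As a check, the Euler characteristic is 5 − 10 + 10 − 5 = 0, which agrees with 1 − 0 + 0 − 1 = 0.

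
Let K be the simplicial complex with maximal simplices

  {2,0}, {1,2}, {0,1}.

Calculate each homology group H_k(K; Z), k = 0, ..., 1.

Order the vertices as 0 < 1 < 2. Listing each simplex with vertices in this order, K has dimension 1 with simplices:

  0-simplices (3): [0], [1], [2]
  1-simplices (3): [0,1], [0,2], [1,2]

Hence C_0 ≅ Z^3, C_1 ≅ Z^3.

∂_1: C_1 → C_0 sends each edge [p,q] (with p < q) to q − p. For instance
  ∂[1,2] = [2] − [1].
The 3×3 boundary matrix has rank 2 and Smith normal form diag(1,1).

Computing H_k = (kernel of ∂_k) / (image of ∂_{k+1}):

  H_0: rank C_0 − rank ∂_1 = 3 − 2 = 1, and the invariant factors of ∂_1 are all 1, so H_0 ≅ Z.
  H_1: rank ker ∂_1 − rank ∂_2 = (3 − 2) − 0 = 1, and there is no ∂_2, so H_1 ≅ Z.

As a check, the Euler characteristic is 3 − 3 = 0, which agrees with 1 − 1 = 0.

H_0 = Z,  H_1 = Z.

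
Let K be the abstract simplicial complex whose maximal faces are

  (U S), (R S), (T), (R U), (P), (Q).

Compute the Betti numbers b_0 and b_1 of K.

Order the vertices as P < Q < R < S < T < U. Listing each simplex with vertices in this order, K has dimension 1 with simplices:

  0-simplices (6): P, Q, R, S, T, U
  1-simplices (3): RS, RU, SU

giving chain groups C_0 ≅ Z^6, C_1 ≅ Z^3.

The boundary map ∂_1: C_1 → C_0 maps an edge to its endpoints' difference, ∂[p,q] = q − p. For instance
  ∂SU = U − S.
The 6×3 boundary matrix has rank 2 and Smith normal form diag(1,1).

Reading off H_k = ker ∂_k / im ∂_{k+1}:

  H_0: rank C_0 − rank ∂_1 = 6 − 2 = 4, and the invariant factors of ∂_1 are all 1, so H_0 = Z^4.
  H_1: rank ker ∂_1 − rank ∂_2 = (3 − 2) − 0 = 1, and there is no ∂_2, so H_1 = Z.

As a check, the Euler characteristic is 6 − 3 = 3, which agrees with 4 − 1 = 3.
(K is a triangulation of the disjoint union of the circle S^1 and a set of 3 points.)

Hence the Betti numbers are b_0 = 4, b_1 = 1.

b_0 = 4, b_1 = 1.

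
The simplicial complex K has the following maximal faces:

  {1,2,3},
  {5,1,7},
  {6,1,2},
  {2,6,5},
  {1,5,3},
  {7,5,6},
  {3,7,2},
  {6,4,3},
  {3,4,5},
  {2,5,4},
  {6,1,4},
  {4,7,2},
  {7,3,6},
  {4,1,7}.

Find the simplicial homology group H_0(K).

H_0 ≅ Z.

Order the vertices as 1 < 2 < 3 < 4 < 5 < 6 < 7. Listing each simplex with vertices in this order, K has dimension 2 with simplices:

  0-simplices (7): [1], [2], [3], [4], [5], [6], [7]
  1-simplices (21): [1,2], [1,3], [1,4], [1,5], [1,6], [1,7], [2,3], [2,4], [2,5], [2,6], [2,7], [3,4], [3,5], [3,6], [3,7], [4,5], [4,6], [4,7], [5,6], [5,7], [6,7]
  2-simplices (14): [1,2,3], [1,2,6], [1,3,5], [1,4,6], [1,4,7], [1,5,7], [2,3,7], [2,4,5], [2,4,7], [2,5,6], [3,4,5], [3,4,6], [3,6,7], [5,6,7]

giving chain groups C_0 ≅ Z^7, C_1 ≅ Z^21, C_2 ≅ Z^14.

∂_1: C_1 → C_0 is given by ∂[p,q] = [q] − [p].
This gives a 7×21 integer matrix of rank 6; reducing to Smith normal form yields diagonal entries (1,1,1,1,1,1).

∂_2: C_2 → C_1 acts by ∂[p,q,r] = [q,r] − [p,r] + [p,q]. For instance
  ∂[5,6,7] = [6,7] − [5,7] + [5,6],
  ∂[2,5,6] = [5,6] − [2,6] + [2,5].
The resulting 21×14 matrix has rank 13, and its Smith normal form has invariant factors (1,1,1,1,1,1,1,1,1,1,1,1,1).

From H_k ≅ ker(∂_k) / im(∂_{k+1}) we obtain:

  H_0: rank C_0 − rank ∂_1 = 7 − 6 = 1, and the invariant factors of ∂_1 are all 1, so H_0 ≅ Z.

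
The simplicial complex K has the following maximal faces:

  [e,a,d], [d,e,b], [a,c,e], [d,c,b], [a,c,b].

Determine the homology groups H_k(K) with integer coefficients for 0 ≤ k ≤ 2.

H_0 ≅ Z,  H_1 ≅ Z,  H_2 = 0.

We work with the vertex ordering a < b < c < d < e. The simplices of K, each written with vertices in increasing order, are:

  0-simplices (5): a, b, c, d, e
  1-simplices (10): ab, ac, ad, ae, bc, bd, be, cd, ce, de
  2-simplices (5): abc, ace, ade, bcd, bde

so the chain groups are C_0 ≅ Z^5, C_1 ≅ Z^10, C_2 ≅ Z^5.

∂_1: C_1 → C_0 sends each edge [p,q] (with p < q) to q − p. For instance
  ∂cd = d − c.
This gives a 5×10 integer matrix of rank 4; reducing to Smith normal form yields diagonal entries (1,1,1,1).

Boundary ∂_2: C_2 → C_1 sends each 2-simplex [p,q,r] to [q,r] − [p,r] + [p,q]. For instance
  ∂bde = de − be + bd,
  ∂ade = de − ae + ad.
The 10×5 boundary matrix has rank 5 and Smith normal form diag(1,1,1,1,1).

Reading off H_k = ker ∂_k / im ∂_{k+1}:

  H_0: rank C_0 − rank ∂_1 = 5 − 4 = 1, and the invariant factors of ∂_1 are all 1, so H_0 = Z.
  H_1: rank ker ∂_1 − rank ∂_2 = (10 − 4) − 5 = 1, and the invariant factors of ∂_2 are all 1, so H_1 = Z.
  H_2: rank ker ∂_2 − rank ∂_3 = (5 − 5) − 0 = 0, and there is no ∂_3, so H_2 = 0.

As a check, the Euler characteristic is 5 − 10 + 5 = 0, which agrees with 1 − 1 + 0 = 0.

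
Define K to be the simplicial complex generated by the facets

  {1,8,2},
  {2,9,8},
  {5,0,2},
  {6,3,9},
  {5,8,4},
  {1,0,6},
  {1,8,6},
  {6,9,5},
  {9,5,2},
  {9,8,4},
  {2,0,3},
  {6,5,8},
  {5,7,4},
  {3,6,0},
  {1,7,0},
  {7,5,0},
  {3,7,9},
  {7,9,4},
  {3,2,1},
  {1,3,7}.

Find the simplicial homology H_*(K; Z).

H_0 = Z,  H_1 = Z ⊕ Z/2,  H_2 = 0.

Fix the vertex order 0 < 1 < 2 < 3 < 4 < 5 < 6 < 7 < 8 < 9 and write every simplex with vertices in increasing order. Then dim K = 2 and the simplices of K are:

  0-simplices (10): [0], [1], [2], [3], [4], [5], [6], [7], [8], [9]
  1-simplices (30): (30 of them)
  2-simplices (20): (20 of them)

giving chain groups C_0 ≅ Z^10, C_1 ≅ Z^30, C_2 ≅ Z^20.

Boundary ∂_1: C_1 → C_0 is given by ∂[p,q] = [q] − [p].
As a 10×30 matrix over Z this has rank 9, with invariant factors (1,1,1,1,1,1,1,1,1).

∂_2: C_2 → C_1 maps a triangle to the signed sum of its edges. For instance
  ∂[2,5,9] = [5,9] − [2,9] + [2,5],
  ∂[0,3,6] = [3,6] − [0,6] + [0,3].
The resulting 30×20 matrix has rank 20, and its Smith normal form has invariant factors (1,1,1,1,1,1,1,1,1,1,1,1,1,1,1,1,1,1,1,2).

Now H_k = ker ∂_k / im ∂_{k+1}, so:

  H_0: rank C_0 − rank ∂_1 = 10 − 9 = 1, and the invariant factors of ∂_1 are all 1, so H_0 = Z.
  H_1: rank ker ∂_1 − rank ∂_2 = (30 − 9) − 20 = 1, and ∂_2 has invariant factor 2 > 1, so H_1 = Z ⊕ Z/2.
  H_2: rank ker ∂_2 − rank ∂_3 = (20 − 20) − 0 = 0, and there is no ∂_3, so H_2 = 0.

(K is a triangulation of the Klein bottle.)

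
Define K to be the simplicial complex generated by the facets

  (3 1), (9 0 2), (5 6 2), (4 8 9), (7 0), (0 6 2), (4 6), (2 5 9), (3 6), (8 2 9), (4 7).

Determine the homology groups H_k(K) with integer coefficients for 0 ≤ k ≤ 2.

H_0 = Z,  H_1 = Z^2,  H_2 = 0.

Order the vertices as 0 < 1 < 2 < 3 < 4 < 5 < 6 < 7 < 8 < 9. Listing each simplex with vertices in this order, K has dimension 2 with simplices:

  0-simplices (10): [0], [1], [2], [3], [4], [5], [6], [7], [8], [9]
  1-simplices (17): [0,2], [0,6], [0,7], [0,9], [1,3], [2,5], [2,6], [2,8], [2,9], [3,6], [4,6], [4,7], [4,8], [4,9], [5,6], [5,9], [8,9]
  2-simplices (6): [0,2,6], [0,2,9], [2,5,6], [2,5,9], [2,8,9], [4,8,9]

Hence C_0 ≅ Z^10, C_1 ≅ Z^17, C_2 ≅ Z^6.

Boundary ∂_1: C_1 → C_0 is given by ∂[p,q] = [q] − [p].
As a 10×17 matrix over Z this has rank 9, with invariant factors (1,1,1,1,1,1,1,1,1).

The boundary map ∂_2: C_2 → C_1 maps a triangle to the signed sum of its edges. For instance
  ∂[2,5,6] = [5,6] − [2,6] + [2,5],
  ∂[2,8,9] = [8,9] − [2,9] + [2,8].
As a 17×6 matrix over Z this has rank 6, with invariant factors (1,1,1,1,1,1).

From H_k ≅ ker(∂_k) / im(∂_{k+1}) we obtain:

  H_0: rank C_0 − rank ∂_1 = 10 − 9 = 1, and the invariant factors of ∂_1 are all 1, so H_0 = Z.
  H_1: rank ker ∂_1 − rank ∂_2 = (17 − 9) − 6 = 2, and the invariant factors of ∂_2 are all 1, so H_1 = Z^2.
  H_2: rank ker ∂_2 − rank ∂_3 = (6 − 6) − 0 = 0, and there is no ∂_3, so H_2 = 0.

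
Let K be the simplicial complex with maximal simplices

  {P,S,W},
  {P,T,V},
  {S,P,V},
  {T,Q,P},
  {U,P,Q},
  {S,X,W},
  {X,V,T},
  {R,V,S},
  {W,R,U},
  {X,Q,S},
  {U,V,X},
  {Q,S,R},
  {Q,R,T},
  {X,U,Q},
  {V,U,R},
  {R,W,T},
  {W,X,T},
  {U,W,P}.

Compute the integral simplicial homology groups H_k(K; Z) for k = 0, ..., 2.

Fix the vertex order P < Q < R < S < T < U < V < W < X and write every simplex with vertices in increasing order. Then dim K = 2 and the simplices of K are:

  0-simplices (9): P, Q, R, S, T, U, V, W, X
  1-simplices (27): PQ, PS, PT, PU, PV, PW, QR, QS, QT, QU, QX, RS, RT, RU, RV, RW, SV, SW, SX, TV, TW, TX, UV, UW, UX, VX, WX
  2-simplices (18): PQT, PQU, PSV, PSW, PTV, PUW, QRS, QRT, QSX, QUX, RSV, RTW, RUV, RUW, SWX, TVX, TWX, UVX

giving chain groups C_0 ≅ Z^9, C_1 ≅ Z^27, C_2 ≅ Z^18.

Boundary ∂_1: C_1 → C_0 maps an edge to its endpoints' difference, ∂[p,q] = q − p.
As a 9×27 matrix over Z this has rank 8, with invariant factors (1,1,1,1,1,1,1,1).

Boundary ∂_2: C_2 → C_1 acts by ∂[p,q,r] = [q,r] − [p,r] + [p,q]. For instance
  ∂QRS = RS − QS + QR,
  ∂TWX = WX − TX + TW.
This gives a 27×18 integer matrix of rank 17; reducing to Smith normal form yields diagonal entries (1,1,1,1,1,1,1,1,1,1,1,1,1,1,1,1,1).

From H_k ≅ ker(∂_k) / im(∂_{k+1}) we obtain:

  H_0: rank C_0 − rank ∂_1 = 9 − 8 = 1, and the invariant factors of ∂_1 are all 1, so H_0 ≅ Z.
  H_1: rank ker ∂_1 − rank ∂_2 = (27 − 8) − 17 = 2, and the invariant factors of ∂_2 are all 1, so H_1 ≅ Z^2.
  H_2: rank ker ∂_2 − rank ∂_3 = (18 − 17) − 0 = 1, and there is no ∂_3, so H_2 ≅ Z.

(K is a triangulation of the torus T^2.)

H_0 ≅ Z,  H_1 ≅ Z^2,  H_2 ≅ Z.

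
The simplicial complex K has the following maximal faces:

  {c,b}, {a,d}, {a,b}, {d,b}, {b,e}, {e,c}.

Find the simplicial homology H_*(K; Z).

H_0 = Z,  H_1 = Z^2.

Fix the vertex order a < b < c < d < e and write every simplex with vertices in increasing order. Then dim K = 1 and the simplices of K are:

  0-simplices (5): a, b, c, d, e
  1-simplices (6): ab, ad, bc, bd, be, ce

giving chain groups C_0 ≅ Z^5, C_1 ≅ Z^6.

The boundary map ∂_1: C_1 → C_0 is given by ∂[p,q] = [q] − [p]. For instance
  ∂ad = d − a.
The 5×6 boundary matrix has rank 4 and Smith normal form diag(1,1,1,1).

From H_k ≅ ker(∂_k) / im(∂_{k+1}) we obtain:

  H_0: rank C_0 − rank ∂_1 = 5 − 4 = 1, and the invariant factors of ∂_1 are all 1, so H_0 ≅ Z.
  H_1: rank ker ∂_1 − rank ∂_2 = (6 − 4) − 0 = 2, and there is no ∂_2, so H_1 ≅ Z^2.

(K is a triangulation of a wedge of 2 circles.)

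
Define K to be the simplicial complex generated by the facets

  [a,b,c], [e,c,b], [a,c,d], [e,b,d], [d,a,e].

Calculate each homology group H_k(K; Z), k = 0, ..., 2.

Take the total order a < b < c < d < e on the vertex set. Then K (dimension 2) consists of the simplices:

  0-simplices (5): a, b, c, d, e
  1-simplices (10): ab, ac, ad, ae, bc, bd, be, cd, ce, de
  2-simplices (5): abc, acd, ade, bce, bde

Hence C_0 ≅ Z^5, C_1 ≅ Z^10, C_2 ≅ Z^5.

The boundary map ∂_1: C_1 → C_0 is given by ∂[p,q] = [q] − [p]. For instance
  ∂de = e − d.
As a 5×10 matrix over Z this has rank 4, with invariant factors (1,1,1,1).

Boundary ∂_2: C_2 → C_1 maps a triangle to the signed sum of its edges. For instance
  ∂acd = cd − ad + ac,
  ∂abc = bc − ac + ab.
The resulting 10×5 matrix has rank 5, and its Smith normal form has invariant factors (1,1,1,1,1).

Computing H_k = (kernel of ∂_k) / (image of ∂_{k+1}):

  H_0: rank C_0 − rank ∂_1 = 5 − 4 = 1, and the invariant factors of ∂_1 are all 1, so H_0 ≅ Z.
  H_1: rank ker ∂_1 − rank ∂_2 = (10 − 4) − 5 = 1, and the invariant factors of ∂_2 are all 1, so H_1 ≅ Z.
  H_2: rank ker ∂_2 − rank ∂_3 = (5 − 5) − 0 = 0, and there is no ∂_3, so H_2 ≅ 0.

H_0 ≅ Z,  H_1 ≅ Z,  H_2 = 0.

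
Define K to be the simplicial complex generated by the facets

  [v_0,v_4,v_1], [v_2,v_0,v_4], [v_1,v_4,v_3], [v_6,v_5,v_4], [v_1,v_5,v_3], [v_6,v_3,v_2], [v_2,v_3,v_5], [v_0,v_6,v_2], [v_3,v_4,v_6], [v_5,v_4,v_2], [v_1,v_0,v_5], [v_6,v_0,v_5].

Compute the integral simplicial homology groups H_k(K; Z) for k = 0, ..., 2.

K has 7 vertices, 18 edges, 12 triangles.
rank ∂_0 = 0, rank ∂_1 = 6 ⇒ b_0 = 7 − 0 − 6 = 1; all invariant factors of ∂_1 are 1 so no torsion. So H_0 ≅ Z.
rank ∂_1 = 6, rank ∂_2 = 12 ⇒ b_1 = 18 − 6 − 12 = 0; ∂_2 has invariant factor(s) [2] giving torsion. So H_1 ≅ Z_2.
rank ∂_2 = 12, rank ∂_3 = 0 ⇒ b_2 = 12 − 12 − 0 = 0. So H_2 ≅ 0.

H_0 ≅ Z,  H_1 ≅ Z_2,  H_2 = 0.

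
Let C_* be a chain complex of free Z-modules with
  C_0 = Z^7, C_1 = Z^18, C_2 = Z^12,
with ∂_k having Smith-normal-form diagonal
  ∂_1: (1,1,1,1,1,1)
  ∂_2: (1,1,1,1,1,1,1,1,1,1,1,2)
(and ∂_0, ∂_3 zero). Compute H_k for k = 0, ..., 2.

H_0: b_0 = 7 − 0 − 6 = 1; torsion from ∂_1 factors > 1: none. So H_0 = Z.
H_1: b_1 = 18 − 6 − 12 = 0; torsion from ∂_2 factors > 1: [2]. So H_1 = Z/2Z.
H_2: b_2 = 12 − 12 − 0 = 0; torsion from ∂_3 factors > 1: none. So H_2 = 0.

H_0 = Z,  H_1 = Z/2Z,  H_2 = 0.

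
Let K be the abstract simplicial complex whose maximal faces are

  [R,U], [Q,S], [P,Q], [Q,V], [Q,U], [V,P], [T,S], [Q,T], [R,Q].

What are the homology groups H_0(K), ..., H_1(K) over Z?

H_0 ≅ Z,  H_1 ≅ Z^3.

Fix the vertex order P < Q < R < S < T < U < V and write every simplex with vertices in increasing order. Then dim K = 1 and the simplices of K are:

  0-simplices (7): P, Q, R, S, T, U, V
  1-simplices (9): PQ, PV, QR, QS, QT, QU, QV, RU, ST

so the chain groups are C_0 ≅ Z^7, C_1 ≅ Z^9.

The boundary map ∂_1: C_1 → C_0 maps an edge to its endpoints' difference, ∂[p,q] = q − p. For instance
  ∂PQ = Q − P.
This gives a 7×9 integer matrix of rank 6; reducing to Smith normal form yields diagonal entries (1,1,1,1,1,1).

From H_k ≅ ker(∂_k) / im(∂_{k+1}) we obtain:

  H_0: rank C_0 − rank ∂_1 = 7 − 6 = 1, and the invariant factors of ∂_1 are all 1, so H_0 ≅ Z.
  H_1: rank ker ∂_1 − rank ∂_2 = (9 − 6) − 0 = 3, and there is no ∂_2, so H_1 ≅ Z^3.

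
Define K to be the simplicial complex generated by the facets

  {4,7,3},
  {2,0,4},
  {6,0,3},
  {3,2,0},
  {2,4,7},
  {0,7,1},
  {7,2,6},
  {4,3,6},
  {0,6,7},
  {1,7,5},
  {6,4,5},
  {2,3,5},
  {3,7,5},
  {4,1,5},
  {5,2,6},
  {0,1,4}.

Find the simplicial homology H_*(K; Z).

H_0 ≅ Z,  H_1 ≅ Z^2,  H_2 ≅ Z.

Take the total order 0 < 1 < 2 < 3 < 4 < 5 < 6 < 7 on the vertex set. Then K (dimension 2) consists of the simplices:

  0-simplices (8): [0], [1], [2], [3], [4], [5], [6], [7]
  1-simplices (24): (24 of them)
  2-simplices (16): [0,1,4], [0,1,7], [0,2,3], [0,2,4], [0,3,6], [0,6,7], [1,4,5], [1,5,7], [2,3,5], [2,4,7], [2,5,6], [2,6,7], [3,4,6], [3,4,7], [3,5,7], [4,5,6]

so the chain groups are C_0 ≅ Z^8, C_1 ≅ Z^24, C_2 ≅ Z^16.

The boundary map ∂_1: C_1 → C_0 is given by ∂[p,q] = [q] − [p]. For instance
  ∂[0,4] = [4] − [0].
The resulting 8×24 matrix has rank 7, and its Smith normal form has invariant factors (1,1,1,1,1,1,1).

∂_2: C_2 → C_1 acts by ∂[p,q,r] = [q,r] − [p,r] + [p,q]. For instance
  ∂[3,4,6] = [4,6] − [3,6] + [3,4],
  ∂[2,6,7] = [6,7] − [2,7] + [2,6].
As a 24×16 matrix over Z this has rank 15, with invariant factors (1,1,1,1,1,1,1,1,1,1,1,1,1,1,1).

Reading off H_k = ker ∂_k / im ∂_{k+1}:

  H_0: rank C_0 − rank ∂_1 = 8 − 7 = 1, and the invariant factors of ∂_1 are all 1, so H_0 ≅ Z.
  H_1: rank ker ∂_1 − rank ∂_2 = (24 − 7) − 15 = 2, and the invariant factors of ∂_2 are all 1, so H_1 ≅ Z^2.
  H_2: rank ker ∂_2 − rank ∂_3 = (16 − 15) − 0 = 1, and there is no ∂_3, so H_2 ≅ Z.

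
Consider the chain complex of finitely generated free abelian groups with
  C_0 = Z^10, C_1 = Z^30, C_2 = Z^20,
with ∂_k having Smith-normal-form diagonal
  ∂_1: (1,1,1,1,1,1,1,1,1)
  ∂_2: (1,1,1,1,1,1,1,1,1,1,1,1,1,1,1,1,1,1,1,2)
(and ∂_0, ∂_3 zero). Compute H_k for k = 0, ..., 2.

H_0 ≅ Z,  H_1 ≅ Z ⊕ Z_2,  H_2 = 0.

H_0: b_0 = 10 − 0 − 9 = 1; torsion from ∂_1 factors > 1: none. So H_0 ≅ Z.
H_1: b_1 = 30 − 9 − 20 = 1; torsion from ∂_2 factors > 1: [2]. So H_1 ≅ Z ⊕ Z_2.
H_2: b_2 = 20 − 20 − 0 = 0; torsion from ∂_3 factors > 1: none. So H_2 ≅ 0.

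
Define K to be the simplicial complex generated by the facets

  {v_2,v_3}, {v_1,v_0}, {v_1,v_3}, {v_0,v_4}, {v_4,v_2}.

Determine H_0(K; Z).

Fix the vertex order v_0 < v_1 < v_2 < v_3 < v_4 and write every simplex with vertices in increasing order. Then dim K = 1 and the simplices of K are:

  0-simplices (5): [v_0], [v_1], [v_2], [v_3], [v_4]
  1-simplices (5): [v_0,v_1], [v_0,v_4], [v_1,v_3], [v_2,v_3], [v_2,v_4]

giving chain groups C_0 ≅ Z^5, C_1 ≅ Z^5.

The boundary map ∂_1: C_1 → C_0 sends each edge [p,q] (with p < q) to q − p. For instance
  ∂[v_2,v_4] = [v_4] − [v_2].
The resulting 5×5 matrix has rank 4, and its Smith normal form has invariant factors (1,1,1,1).

Reading off H_k = ker ∂_k / im ∂_{k+1}:

  H_0: rank C_0 − rank ∂_1 = 5 − 4 = 1, and the invariant factors of ∂_1 are all 1, so H_0 = Z.

(K is a triangulation of the circle S^1.)

H_0 ≅ Z.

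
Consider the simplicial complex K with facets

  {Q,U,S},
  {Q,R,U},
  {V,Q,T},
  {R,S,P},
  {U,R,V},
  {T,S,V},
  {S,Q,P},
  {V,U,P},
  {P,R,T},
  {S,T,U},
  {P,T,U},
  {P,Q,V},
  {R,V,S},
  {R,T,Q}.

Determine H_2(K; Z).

H_2 = Z.

We work with the vertex ordering P < Q < R < S < T < U < V. The simplices of K, each written with vertices in increasing order, are:

  0-simplices (7): P, Q, R, S, T, U, V
  1-simplices (21): PQ, PR, PS, PT, PU, PV, QR, QS, QT, QU, QV, RS, RT, RU, RV, ST, SU, SV, TU, TV, UV
  2-simplices (14): PQS, PQV, PRS, PRT, PTU, PUV, QRT, QRU, QSU, QTV, RSV, RUV, STU, STV

giving chain groups C_0 ≅ Z^7, C_1 ≅ Z^21, C_2 ≅ Z^14.

The boundary map ∂_1: C_1 → C_0 sends each edge [p,q] (with p < q) to q − p.
As a 7×21 matrix over Z this has rank 6, with invariant factors (1,1,1,1,1,1).

∂_2: C_2 → C_1 acts by ∂[p,q,r] = [q,r] − [p,r] + [p,q]. For instance
  ∂PQV = QV − PV + PQ,
  ∂PQS = QS − PS + PQ.
As a 21×14 matrix over Z this has rank 13, with invariant factors (1,1,1,1,1,1,1,1,1,1,1,1,1).

Computing H_k = (kernel of ∂_k) / (image of ∂_{k+1}):

  H_2: rank ker ∂_2 − rank ∂_3 = (14 − 13) − 0 = 1, and there is no ∂_3, so H_2 ≅ Z.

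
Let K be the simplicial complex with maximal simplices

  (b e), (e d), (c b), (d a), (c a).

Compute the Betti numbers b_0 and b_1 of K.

b_0 = 1, b_1 = 1.

Order the vertices as a < b < c < d < e. Listing each simplex with vertices in this order, K has dimension 1 with simplices:

  0-simplices (5): a, b, c, d, e
  1-simplices (5): ac, ad, bc, be, de

giving chain groups C_0 ≅ Z^5, C_1 ≅ Z^5.

Boundary ∂_1: C_1 → C_0 is given by ∂[p,q] = [q] − [p].
As a 5×5 matrix over Z this has rank 4, with invariant factors (1,1,1,1).

From H_k ≅ ker(∂_k) / im(∂_{k+1}) we obtain:

  H_0: rank C_0 − rank ∂_1 = 5 − 4 = 1, and the invariant factors of ∂_1 are all 1, so H_0 = Z.
  H_1: rank ker ∂_1 − rank ∂_2 = (5 − 4) − 0 = 1, and there is no ∂_2, so H_1 = Z.

Hence the Betti numbers are b_0 = 1, b_1 = 1.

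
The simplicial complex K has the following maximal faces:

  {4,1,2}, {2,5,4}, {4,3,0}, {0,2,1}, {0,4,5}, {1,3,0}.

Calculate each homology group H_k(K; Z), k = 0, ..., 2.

H_0 ≅ Z,  H_1 ≅ Z,  H_2 = 0.

Take the total order 0 < 1 < 2 < 3 < 4 < 5 on the vertex set. Then K (dimension 2) consists of the simplices:

  0-simplices (6): [0], [1], [2], [3], [4], [5]
  1-simplices (12): [0,1], [0,2], [0,3], [0,4], [0,5], [1,2], [1,3], [1,4], [2,4], [2,5], [3,4], [4,5]
  2-simplices (6): [0,1,2], [0,1,3], [0,3,4], [0,4,5], [1,2,4], [2,4,5]

Hence C_0 ≅ Z^6, C_1 ≅ Z^12, C_2 ≅ Z^6.

Boundary ∂_1: C_1 → C_0 maps an edge to its endpoints' difference, ∂[p,q] = q − p. For instance
  ∂[1,4] = [4] − [1].
The 6×12 boundary matrix has rank 5 and Smith normal form diag(1,1,1,1,1).

The boundary map ∂_2: C_2 → C_1 acts by ∂[p,q,r] = [q,r] − [p,r] + [p,q]. For instance
  ∂[0,1,3] = [1,3] − [0,3] + [0,1],
  ∂[0,1,2] = [1,2] − [0,2] + [0,1].
As a 12×6 matrix over Z this has rank 6, with invariant factors (1,1,1,1,1,1).

From H_k ≅ ker(∂_k) / im(∂_{k+1}) we obtain:

  H_0: rank C_0 − rank ∂_1 = 6 − 5 = 1, and the invariant factors of ∂_1 are all 1, so H_0 = Z.
  H_1: rank ker ∂_1 − rank ∂_2 = (12 − 5) − 6 = 1, and the invariant factors of ∂_2 are all 1, so H_1 = Z.
  H_2: rank ker ∂_2 − rank ∂_3 = (6 − 6) − 0 = 0, and there is no ∂_3, so H_2 = 0.

As a check, the Euler characteristic is 6 − 12 + 6 = 0, which agrees with 1 − 1 + 0 = 0.
(K is a triangulation of the cylinder S^1 x I.)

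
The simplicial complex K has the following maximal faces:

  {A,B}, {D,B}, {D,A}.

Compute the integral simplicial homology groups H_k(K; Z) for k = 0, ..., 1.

H_0 ≅ Z,  H_1 ≅ Z.

Take the total order A < B < D on the vertex set. Then K (dimension 1) consists of the simplices:

  0-simplices (3): A, B, D
  1-simplices (3): AB, AD, BD

so the chain groups are C_0 ≅ Z^3, C_1 ≅ Z^3.

The boundary map ∂_1: C_1 → C_0 maps an edge to its endpoints' difference, ∂[p,q] = q − p. For instance
  ∂AD = D − A.
As a 3×3 matrix over Z this has rank 2, with invariant factors (1,1).

Reading off H_k = ker ∂_k / im ∂_{k+1}:

  H_0: rank C_0 − rank ∂_1 = 3 − 2 = 1, and the invariant factors of ∂_1 are all 1, so H_0 = Z.
  H_1: rank ker ∂_1 − rank ∂_2 = (3 − 2) − 0 = 1, and there is no ∂_2, so H_1 = Z.

(K is a triangulation of the circle S^1.)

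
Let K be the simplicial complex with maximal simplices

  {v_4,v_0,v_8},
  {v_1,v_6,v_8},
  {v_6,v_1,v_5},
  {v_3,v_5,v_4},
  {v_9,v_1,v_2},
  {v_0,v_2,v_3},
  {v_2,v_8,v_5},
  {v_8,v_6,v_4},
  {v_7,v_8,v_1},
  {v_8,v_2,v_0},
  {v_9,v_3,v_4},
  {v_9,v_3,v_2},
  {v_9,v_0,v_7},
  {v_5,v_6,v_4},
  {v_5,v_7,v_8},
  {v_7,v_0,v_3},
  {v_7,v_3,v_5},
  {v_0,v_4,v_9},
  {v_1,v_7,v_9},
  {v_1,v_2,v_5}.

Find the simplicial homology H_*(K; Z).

H_0 = Z,  H_1 = Z ⊕ Z/2,  H_2 = 0.

Take the total order v_0 < v_1 < v_2 < v_3 < v_4 < v_5 < v_6 < v_7 < v_8 < v_9 on the vertex set. Then K (dimension 2) consists of the simplices:

  0-simplices (10): [v_0], [v_1], [v_2], [v_3], [v_4], [v_5], [v_6], [v_7], [v_8], [v_9]
  1-simplices (30): (30 of them)
  2-simplices (20): (20 of them)

so the chain groups are C_0 ≅ Z^10, C_1 ≅ Z^30, C_2 ≅ Z^20.

The boundary map ∂_1: C_1 → C_0 maps an edge to its endpoints' difference, ∂[p,q] = q − p. For instance
  ∂[v_3,v_9] = [v_9] − [v_3].
This gives a 10×30 integer matrix of rank 9; reducing to Smith normal form yields diagonal entries (1,1,1,1,1,1,1,1,1).

Boundary ∂_2: C_2 → C_1 acts by ∂[p,q,r] = [q,r] − [p,r] + [p,q]. For instance
  ∂[v_3,v_4,v_9] = [v_4,v_9] − [v_3,v_9] + [v_3,v_4],
  ∂[v_0,v_7,v_9] = [v_7,v_9] − [v_0,v_9] + [v_0,v_7].
The 30×20 boundary matrix has rank 20 and Smith normal form diag(1,1,1,1,1,1,1,1,1,1,1,1,1,1,1,1,1,1,1,2).

Computing H_k = (kernel of ∂_k) / (image of ∂_{k+1}):

  H_0: rank C_0 − rank ∂_1 = 10 − 9 = 1, and the invariant factors of ∂_1 are all 1, so H_0 ≅ Z.
  H_1: rank ker ∂_1 − rank ∂_2 = (30 − 9) − 20 = 1, and ∂_2 has invariant factor 2 > 1, so H_1 ≅ Z ⊕ Z/2.
  H_2: rank ker ∂_2 − rank ∂_3 = (20 − 20) − 0 = 0, and there is no ∂_3, so H_2 ≅ 0.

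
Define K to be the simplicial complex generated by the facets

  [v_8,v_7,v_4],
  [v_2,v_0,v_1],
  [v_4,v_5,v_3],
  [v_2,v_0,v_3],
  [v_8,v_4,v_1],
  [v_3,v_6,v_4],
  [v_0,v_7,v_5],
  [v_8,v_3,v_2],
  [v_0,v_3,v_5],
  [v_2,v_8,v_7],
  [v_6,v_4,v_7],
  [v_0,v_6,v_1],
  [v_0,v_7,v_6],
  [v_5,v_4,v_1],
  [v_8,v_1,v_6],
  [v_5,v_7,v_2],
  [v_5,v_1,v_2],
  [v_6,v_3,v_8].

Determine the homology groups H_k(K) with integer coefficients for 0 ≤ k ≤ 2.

Order the vertices as v_0 < v_1 < v_2 < v_3 < v_4 < v_5 < v_6 < v_7 < v_8. Listing each simplex with vertices in this order, K has dimension 2 with simplices:

  0-simplices (9): [v_0], [v_1], [v_2], [v_3], [v_4], [v_5], [v_6], [v_7], [v_8]
  1-simplices (27): (27 of them)
  2-simplices (18): (18 of them)

Hence C_0 ≅ Z^9, C_1 ≅ Z^27, C_2 ≅ Z^18.

∂_1: C_1 → C_0 sends each edge [p,q] (with p < q) to q − p.
The resulting 9×27 matrix has rank 8, and its Smith normal form has invariant factors (1,1,1,1,1,1,1,1).

The boundary map ∂_2: C_2 → C_1 acts by ∂[p,q,r] = [q,r] − [p,r] + [p,q]. For instance
  ∂[v_2,v_5,v_7] = [v_5,v_7] − [v_2,v_7] + [v_2,v_5],
  ∂[v_2,v_3,v_8] = [v_3,v_8] − [v_2,v_8] + [v_2,v_3].
This gives a 27×18 integer matrix of rank 18; reducing to Smith normal form yields diagonal entries (1,1,1,1,1,1,1,1,1,1,1,1,1,1,1,1,1,2).

From H_k ≅ ker(∂_k) / im(∂_{k+1}) we obtain:

  H_0: rank C_0 − rank ∂_1 = 9 − 8 = 1, and the invariant factors of ∂_1 are all 1, so H_0 = Z.
  H_1: rank ker ∂_1 − rank ∂_2 = (27 − 8) − 18 = 1, and ∂_2 has invariant factor 2 > 1, so H_1 = Z ⊕ Z/2.
  H_2: rank ker ∂_2 − rank ∂_3 = (18 − 18) − 0 = 0, and there is no ∂_3, so H_2 = 0.

As a check, the Euler characteristic is 9 − 27 + 18 = 0, which agrees with 1 − 1 + 0 = 0.
(K is a triangulation of the Klein bottle.)

H_0 = Z,  H_1 = Z ⊕ Z/2,  H_2 = 0.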